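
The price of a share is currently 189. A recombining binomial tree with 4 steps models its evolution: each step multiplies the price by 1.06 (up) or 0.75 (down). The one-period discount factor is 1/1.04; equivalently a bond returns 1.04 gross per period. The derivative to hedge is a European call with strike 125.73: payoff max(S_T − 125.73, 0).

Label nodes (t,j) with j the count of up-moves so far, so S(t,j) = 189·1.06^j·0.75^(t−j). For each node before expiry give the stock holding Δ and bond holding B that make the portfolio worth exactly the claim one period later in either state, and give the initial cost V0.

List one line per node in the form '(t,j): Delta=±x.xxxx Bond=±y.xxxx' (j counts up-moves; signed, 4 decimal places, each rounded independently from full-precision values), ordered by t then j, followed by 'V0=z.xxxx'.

(0,0): Delta=0.9776 Bond=-103.0825
(1,0): Delta=0.7935 Bond=-81.1175
(1,1): Delta=0.9866 Bond=-109.0050
(2,0): Delta=0.0000 Bond=0.0000
(2,1): Delta=0.8323 Bond=-90.1802
(2,2): Delta=0.9941 Bond=-114.9641
(3,0): Delta=0.0000 Bond=0.0000
(3,1): Delta=0.0000 Bond=0.0000
(3,2): Delta=0.8729 Bond=-100.2555
(3,3): Delta=1.0000 Bond=-120.8942
V0=81.6791

Risk-neutral probability p* = (R−d)/(u−d) = (1.04−0.75)/(1.06−0.75) = 0.9355.
Terminal values V(4,·): V(4,0)=0.0000, V(4,1)=0.0000, V(4,2)=0.0000, V(4,3)=43.0965, V(4,4)=112.8781
(3,0): S=79.7344. Δ = (V_up−V_dn)/(S_up−S_dn) = (0.0000−0.0000)/(84.5184−59.8008) = 0.0000. V = [p*·0.0000 + (1−p*)·0.0000]/1.04 = 0.0000. B = V − Δ·S = 0.0000.
(3,1): S=112.6912. Δ = (V_up−V_dn)/(S_up−S_dn) = (0.0000−0.0000)/(119.4527−84.5184) = 0.0000. V = [p*·0.0000 + (1−p*)·0.0000]/1.04 = 0.0000. B = V − Δ·S = 0.0000.
(3,2): S=159.2703. Δ = (V_up−V_dn)/(S_up−S_dn) = (43.0965−0.0000)/(168.8265−119.4527) = 0.8729. V = [p*·43.0965 + (1−p*)·0.0000]/1.04 = 38.7655. B = V − Δ·S = -100.2555.
(3,3): S=225.1020. Δ = (V_up−V_dn)/(S_up−S_dn) = (112.8781−43.0965)/(238.6081−168.8265) = 1.0000. V = [p*·112.8781 + (1−p*)·43.0965]/1.04 = 104.2078. B = V − Δ·S = -120.8942.
(2,0): S=106.3125. Δ = (V_up−V_dn)/(S_up−S_dn) = (0.0000−0.0000)/(112.6913−79.7344) = 0.0000. V = [p*·0.0000 + (1−p*)·0.0000]/1.04 = 0.0000. B = V − Δ·S = 0.0000.
(2,1): S=150.2550. Δ = (V_up−V_dn)/(S_up−S_dn) = (38.7655−0.0000)/(159.2703−112.6912) = 0.8323. V = [p*·38.7655 + (1−p*)·0.0000]/1.04 = 34.8697. B = V − Δ·S = -90.1802.
(2,2): S=212.3604. Δ = (V_up−V_dn)/(S_up−S_dn) = (104.2078−38.7655)/(225.1020−159.2703) = 0.9941. V = [p*·104.2078 + (1−p*)·38.7655]/1.04 = 96.1401. B = V − Δ·S = -114.9641.
(1,0): S=141.7500. Δ = (V_up−V_dn)/(S_up−S_dn) = (34.8697−0.0000)/(150.2550−106.3125) = 0.7935. V = [p*·34.8697 + (1−p*)·0.0000]/1.04 = 31.3654. B = V − Δ·S = -81.1175.
(1,1): S=200.3400. Δ = (V_up−V_dn)/(S_up−S_dn) = (96.1401−34.8697)/(212.3604−150.2550) = 0.9866. V = [p*·96.1401 + (1−p*)·34.8697]/1.04 = 88.6415. B = V − Δ·S = -109.0050.
(0,0): S=189.0000. Δ = (V_up−V_dn)/(S_up−S_dn) = (88.6415−31.3654)/(200.3400−141.7500) = 0.9776. V = [p*·88.6415 + (1−p*)·31.3654]/1.04 = 81.6791. B = V − Δ·S = -103.0825.
The time-0 hedge costs 81.6791, which is the no-arbitrage price.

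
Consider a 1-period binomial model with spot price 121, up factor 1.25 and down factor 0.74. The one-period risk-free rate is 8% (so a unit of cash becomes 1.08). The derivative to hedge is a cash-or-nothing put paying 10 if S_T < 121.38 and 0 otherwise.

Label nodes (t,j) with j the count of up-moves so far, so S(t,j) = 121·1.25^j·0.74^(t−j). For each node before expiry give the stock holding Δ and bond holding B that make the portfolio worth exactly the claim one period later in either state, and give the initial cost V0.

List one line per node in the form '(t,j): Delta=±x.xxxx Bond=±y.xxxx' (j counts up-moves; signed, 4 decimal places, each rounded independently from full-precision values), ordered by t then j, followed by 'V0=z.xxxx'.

(0,0): Delta=-0.1620 Bond=22.6943
V0=3.0864

Since d<R<u, set p* = (R−d)/(u−d) = 0.6667; price each node as the discounted p*-expectation of its children.
Terminal payoffs: V(1,0)=10.0000, V(1,1)=0.0000
(0,0): S=121.0000. Δ = (V_up−V_dn)/(S_up−S_dn) = (0.0000−10.0000)/(151.2500−89.5400) = -0.1620. V = [p*·0.0000 + (1−p*)·10.0000]/1.08 = 3.0864. B = V − Δ·S = 22.6943.
Root portfolio cost Δ·121+B reproduces V0=3.0864.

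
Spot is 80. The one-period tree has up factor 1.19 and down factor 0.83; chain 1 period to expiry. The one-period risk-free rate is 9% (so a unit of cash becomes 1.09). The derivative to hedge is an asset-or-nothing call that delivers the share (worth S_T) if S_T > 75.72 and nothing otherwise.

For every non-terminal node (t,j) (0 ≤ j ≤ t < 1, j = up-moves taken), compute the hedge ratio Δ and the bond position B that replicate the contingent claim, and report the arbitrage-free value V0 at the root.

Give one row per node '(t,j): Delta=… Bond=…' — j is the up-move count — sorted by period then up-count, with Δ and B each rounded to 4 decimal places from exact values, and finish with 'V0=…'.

Since d<R<u, set p* = (R−d)/(u−d) = 0.7222; price each node as the discounted p*-expectation of its children.
Payoff layer (t=1): V(1,0)=0.0000, V(1,1)=95.2000
Node (0,0) S=80.0000: V=(p*·95.2000+(1−p*)·0.0000)/1.09=63.0785; Δ=(95.2000−0.0000)/(95.2000−66.4000)=3.3056; B=V−Δ·S=-201.3660
Check: Δ(0,0)·S0 + B(0,0) = 63.0785 = V0.

(0,0): Delta=3.3056 Bond=-201.3660
V0=63.0785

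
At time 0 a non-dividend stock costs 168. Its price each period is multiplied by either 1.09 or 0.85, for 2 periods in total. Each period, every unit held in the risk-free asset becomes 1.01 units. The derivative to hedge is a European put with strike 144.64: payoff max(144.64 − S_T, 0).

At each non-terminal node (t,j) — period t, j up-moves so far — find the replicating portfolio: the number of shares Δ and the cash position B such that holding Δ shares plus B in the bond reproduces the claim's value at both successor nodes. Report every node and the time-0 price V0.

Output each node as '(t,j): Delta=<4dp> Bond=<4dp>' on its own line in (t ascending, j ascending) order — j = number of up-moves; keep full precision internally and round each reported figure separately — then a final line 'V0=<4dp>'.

The replicating-portfolio and risk-neutral prices coincide; use p* = (1.01−0.85)/(1.09−0.85) = 0.6667 for the latter.
Terminal payoffs: V(2,0)=23.2600, V(2,1)=0.0000, V(2,2)=0.0000
  t=1,j=0: stock 142.8000 → up 155.6520 (V=0.0000), down 121.3800 (V=23.2600). Price 7.6766; hedge Δ=-0.6787, bond B=104.5932.
  t=1,j=1: stock 183.1200 → up 199.6008 (V=0.0000), down 155.6520 (V=0.0000). Price 0.0000; hedge Δ=0.0000, bond B=0.0000.
  t=0,j=0: stock 168.0000 → up 183.1200 (V=0.0000), down 142.8000 (V=7.6766). Price 2.5335; hedge Δ=-0.1904, bond B=34.5192.
Each (Δ,B) replicates both successor values, so the strategy is self-financing and V0 is arbitrage-free.

(0,0): Delta=-0.1904 Bond=34.5192
(1,0): Delta=-0.6787 Bond=104.5932
(1,1): Delta=0.0000 Bond=0.0000
V0=2.5335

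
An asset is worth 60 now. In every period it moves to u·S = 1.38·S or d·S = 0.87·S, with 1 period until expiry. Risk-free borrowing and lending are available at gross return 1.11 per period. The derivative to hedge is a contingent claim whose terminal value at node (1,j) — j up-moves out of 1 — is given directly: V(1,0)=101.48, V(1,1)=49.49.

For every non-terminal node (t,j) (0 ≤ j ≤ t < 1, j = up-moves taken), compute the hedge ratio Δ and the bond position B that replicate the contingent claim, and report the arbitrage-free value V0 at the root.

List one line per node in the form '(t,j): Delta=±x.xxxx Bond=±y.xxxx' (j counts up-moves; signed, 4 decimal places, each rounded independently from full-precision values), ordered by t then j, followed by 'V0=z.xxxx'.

The replicating-portfolio and risk-neutral prices coincide; use p* = (1.11−0.87)/(1.38−0.87) = 0.4706 for the latter.
Terminal values V(1,·): V(1,0)=101.4800, V(1,1)=49.4900
Node (0,0) S=60.0000: V=(p*·49.4900+(1−p*)·101.4800)/1.11=69.3821; Δ=(49.4900−101.4800)/(82.8000−52.2000)=-1.6990; B=V−Δ·S=171.3233
Self-financing check: at every node Δ·S+B equals the discounted successor values.

(0,0): Delta=-1.6990 Bond=171.3233
V0=69.3821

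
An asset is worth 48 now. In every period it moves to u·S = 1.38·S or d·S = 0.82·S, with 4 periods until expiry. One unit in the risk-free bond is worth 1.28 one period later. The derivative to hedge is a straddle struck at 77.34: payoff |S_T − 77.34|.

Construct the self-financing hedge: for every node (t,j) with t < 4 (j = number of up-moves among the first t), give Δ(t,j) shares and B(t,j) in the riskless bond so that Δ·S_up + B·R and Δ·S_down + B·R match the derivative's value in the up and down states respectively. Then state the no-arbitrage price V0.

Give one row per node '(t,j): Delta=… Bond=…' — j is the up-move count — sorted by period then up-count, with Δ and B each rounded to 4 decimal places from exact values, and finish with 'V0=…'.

Since d<R<u, set p* = (R−d)/(u−d) = 0.8214; price each node as the discounted p*-expectation of its children.
At expiry t=4: V(4,0)=55.6382, V(4,1)=40.8174, V(4,2)=15.8751, V(4,3)=26.1009, V(4,4)=96.7435
Node (3,0) S=26.4657: V=(p*·40.8174+(1−p*)·55.6382)/1.28=33.9562; Δ=(40.8174−55.6382)/(36.5226−21.7018)=-1.0000; B=V−Δ·S=60.4219
Node (3,1) S=44.5398: V=(p*·15.8751+(1−p*)·40.8174)/1.28=15.8821; Δ=(15.8751−40.8174)/(61.4649−36.5226)=-1.0000; B=V−Δ·S=60.4219
Node (3,2) S=74.9572: V=(p*·26.1009+(1−p*)·15.8751)/1.28=18.9647; Δ=(26.1009−15.8751)/(103.4409−61.4649)=0.2436; B=V−Δ·S=0.7044
Node (3,3) S=126.1475: V=(p*·96.7435+(1−p*)·26.1009)/1.28=65.7256; Δ=(96.7435−26.1009)/(174.0835−103.4409)=1.0000; B=V−Δ·S=-60.4219
Node (2,0) S=32.2752: V=(p*·15.8821+(1−p*)·33.9562)/1.28=14.9294; Δ=(15.8821−33.9562)/(44.5398−26.4657)=-1.0000; B=V−Δ·S=47.2046
Node (2,1) S=54.3168: V=(p*·18.9647+(1−p*)·15.8821)/1.28=14.3862; Δ=(18.9647−15.8821)/(74.9572−44.5398)=0.1013; B=V−Δ·S=8.8814
Node (2,2) S=91.4112: V=(p*·65.7256+(1−p*)·18.9647)/1.28=44.8246; Δ=(65.7256−18.9647)/(126.1475−74.9572)=0.9135; B=V−Δ·S=-38.6769
Node (1,0) S=39.3600: V=(p*·14.3862+(1−p*)·14.9294)/1.28=11.3150; Δ=(14.3862−14.9294)/(54.3168−32.2752)=-0.0246; B=V−Δ·S=12.2850
Node (1,1) S=66.2400: V=(p*·44.8246+(1−p*)·14.3862)/1.28=30.7728; Δ=(44.8246−14.3862)/(91.4112−54.3168)=0.8206; B=V−Δ·S=-23.5815
Node (0,0) S=48.0000: V=(p*·30.7728+(1−p*)·11.3150)/1.28=21.3267; Δ=(30.7728−11.3150)/(66.2400−39.3600)=0.7239; B=V−Δ·S=-13.4194
Root portfolio cost Δ·48+B reproduces V0=21.3267.

(0,0): Delta=0.7239 Bond=-13.4194
(1,0): Delta=-0.0246 Bond=12.2850
(1,1): Delta=0.8206 Bond=-23.5815
(2,0): Delta=-1.0000 Bond=47.2046
(2,1): Delta=0.1013 Bond=8.8814
(2,2): Delta=0.9135 Bond=-38.6769
(3,0): Delta=-1.0000 Bond=60.4219
(3,1): Delta=-1.0000 Bond=60.4219
(3,2): Delta=0.2436 Bond=0.7044
(3,3): Delta=1.0000 Bond=-60.4219
V0=21.3267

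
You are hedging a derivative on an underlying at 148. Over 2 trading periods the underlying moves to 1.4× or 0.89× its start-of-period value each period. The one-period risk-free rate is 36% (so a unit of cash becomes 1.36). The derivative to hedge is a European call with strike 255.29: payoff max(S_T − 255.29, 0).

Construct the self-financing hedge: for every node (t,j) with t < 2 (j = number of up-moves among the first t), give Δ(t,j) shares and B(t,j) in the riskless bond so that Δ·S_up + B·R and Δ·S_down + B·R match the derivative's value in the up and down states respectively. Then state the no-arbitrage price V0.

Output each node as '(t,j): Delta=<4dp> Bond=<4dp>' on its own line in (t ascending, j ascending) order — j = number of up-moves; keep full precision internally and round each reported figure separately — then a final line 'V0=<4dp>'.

(0,0): Delta=0.3123 Bond=-30.2499
(1,0): Delta=0.0000 Bond=0.0000
(1,1): Delta=0.3292 Bond=-44.6411
V0=15.9747

Since d<R<u, set p* = (R−d)/(u−d) = 0.9216; price each node as the discounted p*-expectation of its children.
Payoff layer (t=2): V(2,0)=0.0000, V(2,1)=0.0000, V(2,2)=34.7900
(1,0): S=131.7200. Δ = (V_up−V_dn)/(S_up−S_dn) = (0.0000−0.0000)/(184.4080−117.2308) = 0.0000. V = [p*·0.0000 + (1−p*)·0.0000]/1.36 = 0.0000. B = V − Δ·S = 0.0000.
(1,1): S=207.2000. Δ = (V_up−V_dn)/(S_up−S_dn) = (34.7900−0.0000)/(290.0800−184.4080) = 0.3292. V = [p*·34.7900 + (1−p*)·0.0000]/1.36 = 23.5745. B = V − Δ·S = -44.6411.
(0,0): S=148.0000. Δ = (V_up−V_dn)/(S_up−S_dn) = (23.5745−0.0000)/(207.2000−131.7200) = 0.3123. V = [p*·23.5745 + (1−p*)·0.0000]/1.36 = 15.9747. B = V − Δ·S = -30.2499.
Self-financing check: at every node Δ·S+B equals the discounted successor values.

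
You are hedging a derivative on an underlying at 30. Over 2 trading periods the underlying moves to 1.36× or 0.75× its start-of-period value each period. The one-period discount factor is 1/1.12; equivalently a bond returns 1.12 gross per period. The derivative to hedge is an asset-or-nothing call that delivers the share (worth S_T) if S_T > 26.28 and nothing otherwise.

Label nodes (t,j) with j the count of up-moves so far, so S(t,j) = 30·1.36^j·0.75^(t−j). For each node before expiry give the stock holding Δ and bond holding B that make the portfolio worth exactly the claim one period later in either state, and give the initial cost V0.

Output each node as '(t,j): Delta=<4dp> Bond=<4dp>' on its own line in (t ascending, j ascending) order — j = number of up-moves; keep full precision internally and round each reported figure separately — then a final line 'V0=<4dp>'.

(0,0): Delta=1.3239 Bond=-11.8004
(1,0): Delta=2.2295 Bond=-33.5919
(1,1): Delta=1.0000 Bond=0.0000
V0=27.9176

The replicating-portfolio and risk-neutral prices coincide; use p* = (1.12−0.75)/(1.36−0.75) = 0.6066 for the latter.
Terminal payoffs: V(2,0)=0.0000, V(2,1)=30.6000, V(2,2)=55.4880
  t=1,j=0: stock 22.5000 → up 30.6000 (V=30.6000), down 16.8750 (V=0.0000). Price 16.5720; hedge Δ=2.2295, bond B=-33.5919.
  t=1,j=1: stock 40.8000 → up 55.4880 (V=55.4880), down 30.6000 (V=30.6000). Price 40.8000; hedge Δ=1.0000, bond B=0.0000.
  t=0,j=0: stock 30.0000 → up 40.8000 (V=40.8000), down 22.5000 (V=16.5720). Price 27.9176; hedge Δ=1.3239, bond B=-11.8004.
The time-0 hedge costs 27.9176, which is the no-arbitrage price.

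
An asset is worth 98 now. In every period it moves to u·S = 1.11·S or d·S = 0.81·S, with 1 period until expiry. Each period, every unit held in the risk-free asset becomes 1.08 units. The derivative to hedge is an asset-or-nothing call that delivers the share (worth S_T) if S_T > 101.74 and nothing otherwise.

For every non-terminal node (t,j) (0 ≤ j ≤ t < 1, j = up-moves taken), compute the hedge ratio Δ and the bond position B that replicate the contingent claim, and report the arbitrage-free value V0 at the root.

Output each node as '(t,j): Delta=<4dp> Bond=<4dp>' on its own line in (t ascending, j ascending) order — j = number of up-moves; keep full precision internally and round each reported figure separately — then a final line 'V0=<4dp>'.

(0,0): Delta=3.7000 Bond=-271.9500
V0=90.6500

Under the risk-neutral measure, an up-move has probability p* = (R−d)/(u−d) = 0.9000 and values discount at R = 1.08.
Payoff layer (t=1): V(1,0)=0.0000, V(1,1)=108.7800
Node (0,0) S=98.0000: V=(p*·108.7800+(1−p*)·0.0000)/1.08=90.6500; Δ=(108.7800−0.0000)/(108.7800−79.3800)=3.7000; B=V−Δ·S=-271.9500
Self-financing check: at every node Δ·S+B equals the discounted successor values.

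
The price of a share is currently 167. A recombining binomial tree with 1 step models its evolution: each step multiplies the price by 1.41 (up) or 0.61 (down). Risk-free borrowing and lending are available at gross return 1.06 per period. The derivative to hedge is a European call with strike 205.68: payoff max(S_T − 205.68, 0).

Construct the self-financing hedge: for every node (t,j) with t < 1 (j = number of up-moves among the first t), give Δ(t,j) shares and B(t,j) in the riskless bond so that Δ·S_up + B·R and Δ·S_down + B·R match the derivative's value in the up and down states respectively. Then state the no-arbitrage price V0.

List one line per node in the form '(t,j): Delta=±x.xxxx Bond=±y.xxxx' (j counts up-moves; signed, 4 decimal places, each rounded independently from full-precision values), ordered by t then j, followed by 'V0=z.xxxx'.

(0,0): Delta=0.2230 Bond=-21.4291
V0=15.8084

Since d<R<u, set p* = (R−d)/(u−d) = 0.5625; price each node as the discounted p*-expectation of its children.
At expiry t=1: V(1,0)=0.0000, V(1,1)=29.7900
Node (0,0) S=167.0000: V=(p*·29.7900+(1−p*)·0.0000)/1.06=15.8084; Δ=(29.7900−0.0000)/(235.4700−101.8700)=0.2230; B=V−Δ·S=-21.4291
Each (Δ,B) replicates both successor values, so the strategy is self-financing and V0 is arbitrage-free.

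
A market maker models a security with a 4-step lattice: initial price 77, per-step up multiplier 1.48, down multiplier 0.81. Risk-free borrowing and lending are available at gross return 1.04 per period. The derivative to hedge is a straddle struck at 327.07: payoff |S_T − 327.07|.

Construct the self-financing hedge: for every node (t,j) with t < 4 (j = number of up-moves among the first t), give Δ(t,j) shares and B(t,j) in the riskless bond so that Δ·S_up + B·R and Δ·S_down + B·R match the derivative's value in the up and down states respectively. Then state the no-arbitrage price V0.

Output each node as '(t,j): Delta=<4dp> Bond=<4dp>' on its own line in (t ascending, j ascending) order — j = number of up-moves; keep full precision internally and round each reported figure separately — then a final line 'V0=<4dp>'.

The replicating-portfolio and risk-neutral prices coincide; use p* = (1.04−0.81)/(1.48−0.81) = 0.3433 for the latter.
Terminal payoffs: V(4,0)=293.9240, V(4,1)=266.5070, V(4,2)=216.4116, V(4,3)=124.8794, V(4,4)=42.3646
  t=3,j=0: stock 40.9210 → up 60.5630 (V=266.5070), down 33.1460 (V=293.9240). Price 273.5694; hedge Δ=-1.0000, bond B=314.4904.
  t=3,j=1: stock 74.7692 → up 110.6584 (V=216.4116), down 60.5630 (V=266.5070). Price 239.7212; hedge Δ=-1.0000, bond B=314.4904.
  t=3,j=2: stock 136.6152 → up 202.1906 (V=124.8794), down 110.6584 (V=216.4116). Price 177.8751; hedge Δ=-1.0000, bond B=314.4904.
  t=3,j=3: stock 249.6180 → up 369.4346 (V=42.3646), down 202.1906 (V=124.8794). Price 92.8399; hedge Δ=-0.4934, bond B=215.9963.
  t=2,j=0: stock 50.5197 → up 74.7692 (V=239.7212), down 40.9210 (V=273.5694). Price 251.8749; hedge Δ=-1.0000, bond B=302.3946.
  t=2,j=1: stock 92.3076 → up 136.6152 (V=177.8751), down 74.7692 (V=239.7212). Price 210.0870; hedge Δ=-1.0000, bond B=302.3946.
  t=2,j=2: stock 168.6608 → up 249.6180 (V=92.8399), down 136.6152 (V=177.8751). Price 142.9653; hedge Δ=-0.7525, bond B=269.8836.
  t=1,j=0: stock 62.3700 → up 92.3076 (V=210.0870), down 50.5197 (V=251.8749). Price 228.3940; hedge Δ=-1.0000, bond B=290.7640.
  t=1,j=1: stock 113.9600 → up 168.6608 (V=142.9653), down 92.3076 (V=210.0870). Price 179.8512; hedge Δ=-0.8791, bond B=280.0328.
  t=0,j=0: stock 77.0000 → up 113.9600 (V=179.8512), down 62.3700 (V=228.3940). Price 203.5866; hedge Δ=-0.9409, bond B=276.0386.
Each (Δ,B) replicates both successor values, so the strategy is self-financing and V0 is arbitrage-free.

(0,0): Delta=-0.9409 Bond=276.0386
(1,0): Delta=-1.0000 Bond=290.7640
(1,1): Delta=-0.8791 Bond=280.0328
(2,0): Delta=-1.0000 Bond=302.3946
(2,1): Delta=-1.0000 Bond=302.3946
(2,2): Delta=-0.7525 Bond=269.8836
(3,0): Delta=-1.0000 Bond=314.4904
(3,1): Delta=-1.0000 Bond=314.4904
(3,2): Delta=-1.0000 Bond=314.4904
(3,3): Delta=-0.4934 Bond=215.9963
V0=203.5866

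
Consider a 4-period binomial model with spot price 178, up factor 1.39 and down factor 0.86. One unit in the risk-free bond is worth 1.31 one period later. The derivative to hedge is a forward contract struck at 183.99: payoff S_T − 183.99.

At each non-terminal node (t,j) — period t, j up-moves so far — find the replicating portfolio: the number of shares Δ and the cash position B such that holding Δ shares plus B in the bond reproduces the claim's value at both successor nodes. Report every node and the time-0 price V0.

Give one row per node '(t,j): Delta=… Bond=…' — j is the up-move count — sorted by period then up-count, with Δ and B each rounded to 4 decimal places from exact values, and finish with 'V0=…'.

(0,0): Delta=1.0000 Bond=-62.4754
(1,0): Delta=1.0000 Bond=-81.8428
(1,1): Delta=1.0000 Bond=-81.8428
(2,0): Delta=1.0000 Bond=-107.2140
(2,1): Delta=1.0000 Bond=-107.2140
(2,2): Delta=1.0000 Bond=-107.2140
(3,0): Delta=1.0000 Bond=-140.4504
(3,1): Delta=1.0000 Bond=-140.4504
(3,2): Delta=1.0000 Bond=-140.4504
(3,3): Delta=1.0000 Bond=-140.4504
V0=115.5246

Since d<R<u, set p* = (R−d)/(u−d) = 0.8491; price each node as the discounted p*-expectation of its children.
At expiry t=4: V(4,0)=-86.6225, V(4,1)=-26.6170, V(4,2)=70.3686, V(4,3)=227.1246, V(4,4)=480.4859
  t=3,j=0: stock 113.2180 → up 157.3730 (V=-26.6170), down 97.3675 (V=-86.6225). Price -27.2324; hedge Δ=1.0000, bond B=-140.4504.
  t=3,j=1: stock 182.9918 → up 254.3586 (V=70.3686), down 157.3730 (V=-26.6170). Price 42.5415; hedge Δ=1.0000, bond B=-140.4504.
  t=3,j=2: stock 295.7659 → up 411.1146 (V=227.1246), down 254.3586 (V=70.3686). Price 155.3155; hedge Δ=1.0000, bond B=-140.4504.
  t=3,j=3: stock 478.0402 → up 664.4759 (V=480.4859), down 411.1146 (V=227.1246). Price 337.5898; hedge Δ=1.0000, bond B=-140.4504.
  t=2,j=0: stock 131.6488 → up 182.9918 (V=42.5415), down 113.2180 (V=-27.2324). Price 24.4348; hedge Δ=1.0000, bond B=-107.2140.
  t=2,j=1: stock 212.7812 → up 295.7659 (V=155.3155), down 182.9918 (V=42.5415). Price 105.5672; hedge Δ=1.0000, bond B=-107.2140.
  t=2,j=2: stock 343.9138 → up 478.0402 (V=337.5898), down 295.7659 (V=155.3155). Price 236.6998; hedge Δ=1.0000, bond B=-107.2140.
  t=1,j=0: stock 153.0800 → up 212.7812 (V=105.5672), down 131.6488 (V=24.4348). Price 71.2372; hedge Δ=1.0000, bond B=-81.8428.
  t=1,j=1: stock 247.4200 → up 343.9138 (V=236.6998), down 212.7812 (V=105.5672). Price 165.5772; hedge Δ=1.0000, bond B=-81.8428.
  t=0,j=0: stock 178.0000 → up 247.4200 (V=165.5772), down 153.0800 (V=71.2372). Price 115.5246; hedge Δ=1.0000, bond B=-62.4754.
The time-0 hedge costs 115.5246, which is the no-arbitrage price.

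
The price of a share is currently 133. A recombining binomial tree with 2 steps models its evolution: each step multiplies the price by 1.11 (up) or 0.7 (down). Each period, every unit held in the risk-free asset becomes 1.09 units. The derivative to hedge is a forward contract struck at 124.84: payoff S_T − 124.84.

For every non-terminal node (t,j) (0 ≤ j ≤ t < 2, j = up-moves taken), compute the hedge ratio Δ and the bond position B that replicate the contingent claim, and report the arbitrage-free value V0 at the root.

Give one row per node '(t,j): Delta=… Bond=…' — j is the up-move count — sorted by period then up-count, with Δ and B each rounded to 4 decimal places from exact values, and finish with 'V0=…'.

Under the risk-neutral measure, an up-move has probability p* = (R−d)/(u−d) = 0.9512 and values discount at R = 1.09.
Terminal payoffs: V(2,0)=-59.6700, V(2,1)=-21.4990, V(2,2)=39.0293
(1,0): S=93.1000. Δ = (V_up−V_dn)/(S_up−S_dn) = (-21.4990−-59.6700)/(103.3410−65.1700) = 1.0000. V = [p*·-21.4990 + (1−p*)·-59.6700]/1.09 = -21.4321. B = V − Δ·S = -114.5321.
(1,1): S=147.6300. Δ = (V_up−V_dn)/(S_up−S_dn) = (39.0293−-21.4990)/(163.8693−103.3410) = 1.0000. V = [p*·39.0293 + (1−p*)·-21.4990]/1.09 = 33.0979. B = V − Δ·S = -114.5321.
(0,0): S=133.0000. Δ = (V_up−V_dn)/(S_up−S_dn) = (33.0979−-21.4321)/(147.6300−93.1000) = 1.0000. V = [p*·33.0979 + (1−p*)·-21.4321]/1.09 = 27.9247. B = V − Δ·S = -105.0753.
Root portfolio cost Δ·133+B reproduces V0=27.9247.

(0,0): Delta=1.0000 Bond=-105.0753
(1,0): Delta=1.0000 Bond=-114.5321
(1,1): Delta=1.0000 Bond=-114.5321
V0=27.9247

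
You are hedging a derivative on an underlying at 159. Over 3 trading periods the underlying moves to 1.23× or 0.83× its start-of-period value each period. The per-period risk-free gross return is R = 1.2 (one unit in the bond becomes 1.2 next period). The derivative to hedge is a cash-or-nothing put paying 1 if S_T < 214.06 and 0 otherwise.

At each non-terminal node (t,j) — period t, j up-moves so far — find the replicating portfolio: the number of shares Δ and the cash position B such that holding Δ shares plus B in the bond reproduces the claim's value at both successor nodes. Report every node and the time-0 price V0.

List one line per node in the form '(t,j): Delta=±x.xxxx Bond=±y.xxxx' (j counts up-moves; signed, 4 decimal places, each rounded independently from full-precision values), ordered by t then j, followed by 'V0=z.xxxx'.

(0,0): Delta=-0.0093 Bond=1.6061
(1,0): Delta=0.0000 Bond=0.6944
(1,1): Delta=-0.0099 Bond=2.0273
(2,0): Delta=0.0000 Bond=0.8333
(2,1): Delta=0.0000 Bond=0.8333
(2,2): Delta=-0.0104 Bond=2.5625
V0=0.1207

Under the risk-neutral measure, an up-move has probability p* = (R−d)/(u−d) = 0.9250 and values discount at R = 1.2.
Payoff layer (t=3): V(3,0)=1.0000, V(3,1)=1.0000, V(3,2)=1.0000, V(3,3)=0.0000
  t=2,j=0: stock 109.5351 → up 134.7282 (V=1.0000), down 90.9141 (V=1.0000). Price 0.8333; hedge Δ=0.0000, bond B=0.8333.
  t=2,j=1: stock 162.3231 → up 199.6574 (V=1.0000), down 134.7282 (V=1.0000). Price 0.8333; hedge Δ=0.0000, bond B=0.8333.
  t=2,j=2: stock 240.5511 → up 295.8779 (V=0.0000), down 199.6574 (V=1.0000). Price 0.0625; hedge Δ=-0.0104, bond B=2.5625.
  t=1,j=0: stock 131.9700 → up 162.3231 (V=0.8333), down 109.5351 (V=0.8333). Price 0.6944; hedge Δ=0.0000, bond B=0.6944.
  t=1,j=1: stock 195.5700 → up 240.5511 (V=0.0625), down 162.3231 (V=0.8333). Price 0.1003; hedge Δ=-0.0099, bond B=2.0273.
  t=0,j=0: stock 159.0000 → up 195.5700 (V=0.1003), down 131.9700 (V=0.6944). Price 0.1207; hedge Δ=-0.0093, bond B=1.6061.
Each (Δ,B) replicates both successor values, so the strategy is self-financing and V0 is arbitrage-free.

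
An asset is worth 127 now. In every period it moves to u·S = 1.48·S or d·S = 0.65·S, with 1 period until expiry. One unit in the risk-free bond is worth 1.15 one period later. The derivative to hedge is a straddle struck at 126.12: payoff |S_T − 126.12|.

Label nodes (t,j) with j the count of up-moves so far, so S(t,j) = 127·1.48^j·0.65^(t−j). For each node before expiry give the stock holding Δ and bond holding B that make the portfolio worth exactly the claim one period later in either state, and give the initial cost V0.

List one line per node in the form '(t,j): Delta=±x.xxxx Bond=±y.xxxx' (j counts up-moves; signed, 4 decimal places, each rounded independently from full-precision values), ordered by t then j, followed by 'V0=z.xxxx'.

(0,0): Delta=0.1733 Bond=25.4454
V0=47.4574

The replicating-portfolio and risk-neutral prices coincide; use p* = (1.15−0.65)/(1.48−0.65) = 0.6024 for the latter.
Terminal values V(1,·): V(1,0)=43.5700, V(1,1)=61.8400
(0,0): S=127.0000. Δ = (V_up−V_dn)/(S_up−S_dn) = (61.8400−43.5700)/(187.9600−82.5500) = 0.1733. V = [p*·61.8400 + (1−p*)·43.5700]/1.15 = 47.4574. B = V − Δ·S = 25.4454.
Each (Δ,B) replicates both successor values, so the strategy is self-financing and V0 is arbitrage-free.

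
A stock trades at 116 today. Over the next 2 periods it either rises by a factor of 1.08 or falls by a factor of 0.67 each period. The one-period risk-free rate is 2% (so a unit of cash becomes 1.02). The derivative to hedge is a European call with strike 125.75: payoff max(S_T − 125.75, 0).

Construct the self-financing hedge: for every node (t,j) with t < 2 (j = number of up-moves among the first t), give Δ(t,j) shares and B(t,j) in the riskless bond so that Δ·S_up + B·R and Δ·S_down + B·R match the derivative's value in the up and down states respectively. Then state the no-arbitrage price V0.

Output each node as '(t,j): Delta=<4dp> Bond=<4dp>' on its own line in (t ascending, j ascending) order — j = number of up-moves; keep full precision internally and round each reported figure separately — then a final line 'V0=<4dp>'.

No-arbitrage ⇒ martingale measure with p* = (R−d)/(u−d) = 0.8537.
Terminal values V(2,·): V(2,0)=0.0000, V(2,1)=0.0000, V(2,2)=9.5524
(1,0): S=77.7200. Δ = (V_up−V_dn)/(S_up−S_dn) = (0.0000−0.0000)/(83.9376−52.0724) = 0.0000. V = [p*·0.0000 + (1−p*)·0.0000]/1.02 = 0.0000. B = V − Δ·S = 0.0000.
(1,1): S=125.2800. Δ = (V_up−V_dn)/(S_up−S_dn) = (9.5524−0.0000)/(135.3024−83.9376) = 0.1860. V = [p*·9.5524 + (1−p*)·0.0000]/1.02 = 7.9946. B = V − Δ·S = -15.3039.
(0,0): S=116.0000. Δ = (V_up−V_dn)/(S_up−S_dn) = (7.9946−0.0000)/(125.2800−77.7200) = 0.1681. V = [p*·7.9946 + (1−p*)·0.0000]/1.02 = 6.6908. B = V − Δ·S = -12.8082.
Root portfolio cost Δ·116+B reproduces V0=6.6908.

(0,0): Delta=0.1681 Bond=-12.8082
(1,0): Delta=0.0000 Bond=0.0000
(1,1): Delta=0.1860 Bond=-15.3039
V0=6.6908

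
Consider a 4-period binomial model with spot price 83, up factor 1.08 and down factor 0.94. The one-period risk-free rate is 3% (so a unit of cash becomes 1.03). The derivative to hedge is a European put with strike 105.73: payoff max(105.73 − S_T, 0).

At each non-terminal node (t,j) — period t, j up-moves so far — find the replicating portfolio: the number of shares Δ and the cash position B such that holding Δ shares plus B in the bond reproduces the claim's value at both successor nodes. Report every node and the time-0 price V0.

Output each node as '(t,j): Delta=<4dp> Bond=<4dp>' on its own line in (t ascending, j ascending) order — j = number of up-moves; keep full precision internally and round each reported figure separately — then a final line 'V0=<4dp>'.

(0,0): Delta=-0.8496 Bond=82.5436
(1,0): Delta=-1.0000 Bond=96.7579
(1,1): Delta=-0.7768 Bond=78.4987
(2,0): Delta=-1.0000 Bond=99.6607
(2,1): Delta=-1.0000 Bond=99.6607
(2,2): Delta=-0.6689 Bond=70.4054
(3,0): Delta=-1.0000 Bond=102.6505
(3,1): Delta=-1.0000 Bond=102.6505
(3,2): Delta=-1.0000 Bond=102.6505
(3,3): Delta=-0.5088 Bond=55.7771
V0=12.0309

Under the risk-neutral measure, an up-move has probability p* = (R−d)/(u−d) = 0.6429 and values discount at R = 1.03.
Terminal payoffs: V(4,0)=40.9278, V(4,1)=31.2765, V(4,2)=20.1876, V(4,3)=7.4473, V(4,4)=0.0000
(3,0): S=68.9385. Δ = (V_up−V_dn)/(S_up−S_dn) = (31.2765−40.9278)/(74.4535−64.8022) = -1.0000. V = [p*·31.2765 + (1−p*)·40.9278]/1.03 = 33.7120. B = V − Δ·S = 102.6505.
(3,1): S=79.2059. Δ = (V_up−V_dn)/(S_up−S_dn) = (20.1876−31.2765)/(85.5424−74.4535) = -1.0000. V = [p*·20.1876 + (1−p*)·31.2765]/1.03 = 23.4446. B = V − Δ·S = 102.6505.
(3,2): S=91.0025. Δ = (V_up−V_dn)/(S_up−S_dn) = (7.4473−20.1876)/(98.2827−85.5424) = -1.0000. V = [p*·7.4473 + (1−p*)·20.1876]/1.03 = 11.6480. B = V − Δ·S = 102.6505.
(3,3): S=104.5561. Δ = (V_up−V_dn)/(S_up−S_dn) = (0.0000−7.4473)/(112.9206−98.2827) = -0.5088. V = [p*·0.0000 + (1−p*)·7.4473]/1.03 = 2.5823. B = V − Δ·S = 55.7771.
(2,0): S=73.3388. Δ = (V_up−V_dn)/(S_up−S_dn) = (23.4446−33.7120)/(79.2059−68.9385) = -1.0000. V = [p*·23.4446 + (1−p*)·33.7120]/1.03 = 26.3219. B = V − Δ·S = 99.6607.
(2,1): S=84.2616. Δ = (V_up−V_dn)/(S_up−S_dn) = (11.6480−23.4446)/(91.0025−79.2059) = -1.0000. V = [p*·11.6480 + (1−p*)·23.4446]/1.03 = 15.3991. B = V − Δ·S = 99.6607.
(2,2): S=96.8112. Δ = (V_up−V_dn)/(S_up−S_dn) = (2.5823−11.6480)/(104.5561−91.0025) = -0.6689. V = [p*·2.5823 + (1−p*)·11.6480]/1.03 = 5.6505. B = V − Δ·S = 70.4054.
(1,0): S=78.0200. Δ = (V_up−V_dn)/(S_up−S_dn) = (15.3991−26.3219)/(84.2616−73.3388) = -1.0000. V = [p*·15.3991 + (1−p*)·26.3219]/1.03 = 18.7379. B = V − Δ·S = 96.7579.
(1,1): S=89.6400. Δ = (V_up−V_dn)/(S_up−S_dn) = (5.6505−15.3991)/(96.8112−84.2616) = -0.7768. V = [p*·5.6505 + (1−p*)·15.3991]/1.03 = 8.8661. B = V − Δ·S = 78.4987.
(0,0): S=83.0000. Δ = (V_up−V_dn)/(S_up−S_dn) = (8.8661−18.7379)/(89.6400−78.0200) = -0.8496. V = [p*·8.8661 + (1−p*)·18.7379]/1.03 = 12.0309. B = V − Δ·S = 82.5436.
Self-financing check: at every node Δ·S+B equals the discounted successor values.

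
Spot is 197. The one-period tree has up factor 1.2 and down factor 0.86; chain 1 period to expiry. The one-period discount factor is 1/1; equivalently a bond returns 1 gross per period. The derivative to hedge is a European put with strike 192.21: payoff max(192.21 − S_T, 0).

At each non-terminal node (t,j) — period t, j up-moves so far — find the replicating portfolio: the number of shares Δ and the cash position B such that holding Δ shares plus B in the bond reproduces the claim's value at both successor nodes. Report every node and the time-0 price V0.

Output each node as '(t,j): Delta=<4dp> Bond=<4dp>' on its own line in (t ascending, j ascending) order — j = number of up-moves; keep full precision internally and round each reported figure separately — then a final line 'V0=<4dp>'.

Risk-neutral probability p* = (R−d)/(u−d) = (1−0.86)/(1.2−0.86) = 0.4118.
Terminal payoffs: V(1,0)=22.7900, V(1,1)=0.0000
  t=0,j=0: stock 197.0000 → up 236.4000 (V=0.0000), down 169.4200 (V=22.7900). Price 13.4059; hedge Δ=-0.3403, bond B=80.4353.
Check: Δ(0,0)·S0 + B(0,0) = 13.4059 = V0.

(0,0): Delta=-0.3403 Bond=80.4353
V0=13.4059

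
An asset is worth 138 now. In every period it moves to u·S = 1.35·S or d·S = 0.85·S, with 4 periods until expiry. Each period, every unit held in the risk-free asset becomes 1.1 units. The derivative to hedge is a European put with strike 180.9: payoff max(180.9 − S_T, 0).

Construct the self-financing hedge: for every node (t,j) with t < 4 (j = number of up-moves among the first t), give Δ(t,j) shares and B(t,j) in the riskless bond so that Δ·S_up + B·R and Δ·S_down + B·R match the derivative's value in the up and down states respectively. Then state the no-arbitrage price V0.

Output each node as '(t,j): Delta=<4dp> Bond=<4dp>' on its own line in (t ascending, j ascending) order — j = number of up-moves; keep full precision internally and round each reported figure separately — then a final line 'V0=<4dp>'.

The replicating-portfolio and risk-neutral prices coincide; use p* = (1.1−0.85)/(1.35−0.85) = 0.5000 for the latter.
Terminal values V(4,·): V(4,0)=108.8631, V(4,1)=66.4885, V(4,2)=0.0000, V(4,3)=0.0000, V(4,4)=0.0000
Node (3,0) S=84.7492: V=(p*·66.4885+(1−p*)·108.8631)/1.1=79.7053; Δ=(66.4885−108.8631)/(114.4115−72.0369)=-1.0000; B=V−Δ·S=164.4545
Node (3,1) S=134.6017: V=(p*·0.0000+(1−p*)·66.4885)/1.1=30.2221; Δ=(0.0000−66.4885)/(181.7124−114.4115)=-0.9879; B=V−Δ·S=163.1991
Node (3,2) S=213.7793: V=(p*·0.0000+(1−p*)·0.0000)/1.1=0.0000; Δ=(0.0000−0.0000)/(288.6020−181.7124)=0.0000; B=V−Δ·S=0.0000
Node (3,3) S=339.5318: V=(p*·0.0000+(1−p*)·0.0000)/1.1=0.0000; Δ=(0.0000−0.0000)/(458.3679−288.6020)=0.0000; B=V−Δ·S=0.0000
Node (2,0) S=99.7050: V=(p*·30.2221+(1−p*)·79.7053)/1.1=49.9670; Δ=(30.2221−79.7053)/(134.6017−84.7492)=-0.9926; B=V−Δ·S=148.9335
Node (2,1) S=158.3550: V=(p*·0.0000+(1−p*)·30.2221)/1.1=13.7373; Δ=(0.0000−30.2221)/(213.7793−134.6018)=-0.3817; B=V−Δ·S=74.1814
Node (2,2) S=251.5050: V=(p*·0.0000+(1−p*)·0.0000)/1.1=0.0000; Δ=(0.0000−0.0000)/(339.5318−213.7793)=0.0000; B=V−Δ·S=0.0000
Node (1,0) S=117.3000: V=(p*·13.7373+(1−p*)·49.9670)/1.1=28.9565; Δ=(13.7373−49.9670)/(158.3550−99.7050)=-0.6177; B=V−Δ·S=101.4158
Node (1,1) S=186.3000: V=(p*·0.0000+(1−p*)·13.7373)/1.1=6.2442; Δ=(0.0000−13.7373)/(251.5050−158.3550)=-0.1475; B=V−Δ·S=33.7188
Node (0,0) S=138.0000: V=(p*·6.2442+(1−p*)·28.9565)/1.1=16.0003; Δ=(6.2442−28.9565)/(186.3000−117.3000)=-0.3292; B=V−Δ·S=61.4248
Root portfolio cost Δ·138+B reproduces V0=16.0003.

(0,0): Delta=-0.3292 Bond=61.4248
(1,0): Delta=-0.6177 Bond=101.4158
(1,1): Delta=-0.1475 Bond=33.7188
(2,0): Delta=-0.9926 Bond=148.9335
(2,1): Delta=-0.3817 Bond=74.1814
(2,2): Delta=0.0000 Bond=0.0000
(3,0): Delta=-1.0000 Bond=164.4545
(3,1): Delta=-0.9879 Bond=163.1991
(3,2): Delta=0.0000 Bond=0.0000
(3,3): Delta=0.0000 Bond=0.0000
V0=16.0003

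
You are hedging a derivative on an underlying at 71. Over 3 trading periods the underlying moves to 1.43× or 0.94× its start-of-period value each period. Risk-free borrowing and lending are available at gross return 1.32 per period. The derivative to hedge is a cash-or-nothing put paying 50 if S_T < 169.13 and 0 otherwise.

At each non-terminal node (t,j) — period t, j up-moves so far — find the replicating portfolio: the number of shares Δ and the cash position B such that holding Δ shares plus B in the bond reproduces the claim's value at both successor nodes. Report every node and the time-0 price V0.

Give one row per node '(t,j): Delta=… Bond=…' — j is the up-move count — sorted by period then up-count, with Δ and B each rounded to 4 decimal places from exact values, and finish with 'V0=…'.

(0,0): Delta=-0.4961 Bond=46.8210
(1,0): Delta=0.0000 Bond=28.6961
(1,1): Delta=-0.5905 Bond=71.3876
(2,0): Delta=0.0000 Bond=37.8788
(2,1): Delta=0.0000 Bond=37.8788
(2,2): Delta=-0.7028 Bond=110.5442
V0=11.6001

The replicating-portfolio and risk-neutral prices coincide; use p* = (1.32−0.94)/(1.43−0.94) = 0.7755 for the latter.
At expiry t=3: V(3,0)=50.0000, V(3,1)=50.0000, V(3,2)=50.0000, V(3,3)=0.0000
Node (2,0) S=62.7356: V=(p*·50.0000+(1−p*)·50.0000)/1.32=37.8788; Δ=(50.0000−50.0000)/(89.7119−58.9715)=0.0000; B=V−Δ·S=37.8788
Node (2,1) S=95.4382: V=(p*·50.0000+(1−p*)·50.0000)/1.32=37.8788; Δ=(50.0000−50.0000)/(136.4766−89.7119)=0.0000; B=V−Δ·S=37.8788
Node (2,2) S=145.1879: V=(p*·0.0000+(1−p*)·50.0000)/1.32=8.5034; Δ=(0.0000−50.0000)/(207.6187−136.4766)=-0.7028; B=V−Δ·S=110.5442
Node (1,0) S=66.7400: V=(p*·37.8788+(1−p*)·37.8788)/1.32=28.6961; Δ=(37.8788−37.8788)/(95.4382−62.7356)=0.0000; B=V−Δ·S=28.6961
Node (1,1) S=101.5300: V=(p*·8.5034+(1−p*)·37.8788)/1.32=11.4378; Δ=(8.5034−37.8788)/(145.1879−95.4382)=-0.5905; B=V−Δ·S=71.3876
Node (0,0) S=71.0000: V=(p*·11.4378+(1−p*)·28.6961)/1.32=11.6001; Δ=(11.4378−28.6961)/(101.5300−66.7400)=-0.4961; B=V−Δ·S=46.8210
Root portfolio cost Δ·71+B reproduces V0=11.6001.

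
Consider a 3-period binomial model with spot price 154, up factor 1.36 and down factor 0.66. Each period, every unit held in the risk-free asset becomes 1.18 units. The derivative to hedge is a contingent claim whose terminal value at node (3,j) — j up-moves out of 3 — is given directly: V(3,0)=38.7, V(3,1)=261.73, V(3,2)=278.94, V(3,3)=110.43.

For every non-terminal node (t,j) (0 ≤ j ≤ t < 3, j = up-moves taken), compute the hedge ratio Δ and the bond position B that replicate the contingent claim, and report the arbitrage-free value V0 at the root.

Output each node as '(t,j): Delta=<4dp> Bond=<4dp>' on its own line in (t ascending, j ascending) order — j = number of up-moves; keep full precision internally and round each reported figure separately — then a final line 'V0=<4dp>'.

(0,0): Delta=-0.4775 Bond=197.2282
(1,0): Delta=0.8354 Bond=99.2904
(1,1): Delta=-0.6980 Bond=278.9197
(2,0): Delta=4.7496 Bond=-145.4114
(2,1): Delta=0.1779 Bond=208.0538
(2,2): Delta=-0.8451 Bond=371.0346
V0=123.6987

Under the risk-neutral measure, an up-move has probability p* = (R−d)/(u−d) = 0.7429 and values discount at R = 1.18.
Terminal values V(3,·): V(3,0)=38.7000, V(3,1)=261.7300, V(3,2)=278.9400, V(3,3)=110.4300
(2,0): S=67.0824. Δ = (V_up−V_dn)/(S_up−S_dn) = (261.7300−38.7000)/(91.2321−44.2744) = 4.7496. V = [p*·261.7300 + (1−p*)·38.7000]/1.18 = 173.2029. B = V − Δ·S = -145.4114.
(2,1): S=138.2304. Δ = (V_up−V_dn)/(S_up−S_dn) = (278.9400−261.7300)/(187.9933−91.2321) = 0.1779. V = [p*·278.9400 + (1−p*)·261.7300]/1.18 = 232.6395. B = V − Δ·S = 208.0538.
(2,2): S=284.8384. Δ = (V_up−V_dn)/(S_up−S_dn) = (110.4300−278.9400)/(387.3802−187.9933) = -0.8451. V = [p*·110.4300 + (1−p*)·278.9400]/1.18 = 130.3061. B = V − Δ·S = 371.0346.
(1,0): S=101.6400. Δ = (V_up−V_dn)/(S_up−S_dn) = (232.6395−173.2029)/(138.2304−67.0824) = 0.8354. V = [p*·232.6395 + (1−p*)·173.2029]/1.18 = 184.1998. B = V − Δ·S = 99.2904.
(1,1): S=209.4400. Δ = (V_up−V_dn)/(S_up−S_dn) = (130.3061−232.6395)/(284.8384−138.2304) = -0.6980. V = [p*·130.3061 + (1−p*)·232.6395]/1.18 = 132.7291. B = V − Δ·S = 278.9197.
(0,0): S=154.0000. Δ = (V_up−V_dn)/(S_up−S_dn) = (132.7291−184.1998)/(209.4400−101.6400) = -0.4775. V = [p*·132.7291 + (1−p*)·184.1998]/1.18 = 123.6987. B = V − Δ·S = 197.2282.
Root portfolio cost Δ·154+B reproduces V0=123.6987.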